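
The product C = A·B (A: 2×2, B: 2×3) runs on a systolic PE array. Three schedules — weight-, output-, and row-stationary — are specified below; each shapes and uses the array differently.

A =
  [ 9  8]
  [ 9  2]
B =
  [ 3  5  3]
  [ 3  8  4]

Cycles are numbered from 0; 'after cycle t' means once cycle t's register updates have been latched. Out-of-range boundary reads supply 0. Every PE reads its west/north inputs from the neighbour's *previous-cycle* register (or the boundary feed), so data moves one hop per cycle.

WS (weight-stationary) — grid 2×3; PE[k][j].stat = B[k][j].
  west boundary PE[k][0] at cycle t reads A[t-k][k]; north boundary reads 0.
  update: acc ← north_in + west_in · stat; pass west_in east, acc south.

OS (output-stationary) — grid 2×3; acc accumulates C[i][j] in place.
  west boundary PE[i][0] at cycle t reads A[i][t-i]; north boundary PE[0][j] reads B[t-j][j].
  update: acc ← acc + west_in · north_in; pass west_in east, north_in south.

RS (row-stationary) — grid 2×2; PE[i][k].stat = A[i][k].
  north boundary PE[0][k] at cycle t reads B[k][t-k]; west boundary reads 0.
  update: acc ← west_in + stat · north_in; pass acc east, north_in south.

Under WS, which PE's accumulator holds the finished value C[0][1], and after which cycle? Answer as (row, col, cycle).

(row, col, cycle) = (1, 1, 2)

WS — PE[1][1] is where C[0][1] collects:
  c0 r1c1: 0 / 0 / 0
  c1 r1c1: 0 / 0 / 0
  c2 r1c1: 109 / 8 / 109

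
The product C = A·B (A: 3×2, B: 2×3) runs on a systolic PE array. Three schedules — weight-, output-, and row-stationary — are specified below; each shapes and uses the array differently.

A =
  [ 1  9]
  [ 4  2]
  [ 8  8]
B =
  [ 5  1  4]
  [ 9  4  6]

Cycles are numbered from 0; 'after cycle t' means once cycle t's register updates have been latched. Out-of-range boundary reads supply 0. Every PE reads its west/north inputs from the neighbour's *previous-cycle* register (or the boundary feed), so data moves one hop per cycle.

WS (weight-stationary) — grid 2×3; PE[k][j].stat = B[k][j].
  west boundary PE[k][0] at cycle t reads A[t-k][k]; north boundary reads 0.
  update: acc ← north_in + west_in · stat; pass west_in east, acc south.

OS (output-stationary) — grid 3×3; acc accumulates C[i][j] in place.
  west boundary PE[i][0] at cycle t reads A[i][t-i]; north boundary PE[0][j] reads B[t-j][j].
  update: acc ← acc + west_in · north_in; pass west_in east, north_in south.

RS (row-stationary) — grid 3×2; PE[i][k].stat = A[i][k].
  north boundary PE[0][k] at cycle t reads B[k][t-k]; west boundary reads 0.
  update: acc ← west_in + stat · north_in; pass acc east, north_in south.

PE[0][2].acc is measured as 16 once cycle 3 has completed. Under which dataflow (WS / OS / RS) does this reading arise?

dataflow = WS

WS (2×3 grid), PE[0][2]:
  step 0 · PE0,2: acc=0; fwd→0 fwd↓0
  step 1 · PE0,2: acc=0; fwd→0 fwd↓0
  step 2 · PE0,2: acc=4; fwd→1 fwd↓4
  step 3 · PE0,2: acc=16; fwd→4 fwd↓16
OS (3×3 grid), PE[0][2]:
  step 0 · PE0,2: acc=0; fwd→0 fwd↓0
  step 1 · PE0,2: acc=0; fwd→0 fwd↓0
  step 2 · PE0,2: acc=4; fwd→1 fwd↓4
  step 3 · PE0,2: acc=58; fwd→9 fwd↓6
— RS: 3×2 array has no PE[0][2].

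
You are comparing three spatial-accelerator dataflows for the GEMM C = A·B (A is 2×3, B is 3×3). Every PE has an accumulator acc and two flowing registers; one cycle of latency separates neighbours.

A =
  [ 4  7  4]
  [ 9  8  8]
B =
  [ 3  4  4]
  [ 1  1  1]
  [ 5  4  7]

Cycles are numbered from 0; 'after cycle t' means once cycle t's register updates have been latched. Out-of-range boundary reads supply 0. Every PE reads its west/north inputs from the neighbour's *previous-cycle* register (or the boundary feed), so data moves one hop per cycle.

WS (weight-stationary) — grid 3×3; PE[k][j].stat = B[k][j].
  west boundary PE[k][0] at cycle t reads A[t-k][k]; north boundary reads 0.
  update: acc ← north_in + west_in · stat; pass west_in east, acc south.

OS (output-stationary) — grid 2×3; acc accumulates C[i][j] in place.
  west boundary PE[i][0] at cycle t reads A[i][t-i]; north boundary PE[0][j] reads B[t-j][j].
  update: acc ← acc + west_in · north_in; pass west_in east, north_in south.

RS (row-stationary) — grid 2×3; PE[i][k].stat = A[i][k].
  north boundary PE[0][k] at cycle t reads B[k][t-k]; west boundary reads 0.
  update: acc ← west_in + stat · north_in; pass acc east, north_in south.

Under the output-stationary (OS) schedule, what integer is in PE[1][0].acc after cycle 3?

PE[1][0].acc = 75

OS 2×3: PE[1][0] cycle-by-cycle (with neighbour feeds):
  0: (0,0).acc=12  regs=<4,3>
  0: (1,0).acc=0  regs=<0,0>
  1: (0,0).acc=19  regs=<7,1>
  1: (1,0).acc=27  regs=<9,3>
  2: (0,0).acc=39  regs=<4,5>
  2: (1,0).acc=35  regs=<8,1>
  3: (0,0).acc=39  regs=<0,0>
  3: (1,0).acc=75  regs=<8,5>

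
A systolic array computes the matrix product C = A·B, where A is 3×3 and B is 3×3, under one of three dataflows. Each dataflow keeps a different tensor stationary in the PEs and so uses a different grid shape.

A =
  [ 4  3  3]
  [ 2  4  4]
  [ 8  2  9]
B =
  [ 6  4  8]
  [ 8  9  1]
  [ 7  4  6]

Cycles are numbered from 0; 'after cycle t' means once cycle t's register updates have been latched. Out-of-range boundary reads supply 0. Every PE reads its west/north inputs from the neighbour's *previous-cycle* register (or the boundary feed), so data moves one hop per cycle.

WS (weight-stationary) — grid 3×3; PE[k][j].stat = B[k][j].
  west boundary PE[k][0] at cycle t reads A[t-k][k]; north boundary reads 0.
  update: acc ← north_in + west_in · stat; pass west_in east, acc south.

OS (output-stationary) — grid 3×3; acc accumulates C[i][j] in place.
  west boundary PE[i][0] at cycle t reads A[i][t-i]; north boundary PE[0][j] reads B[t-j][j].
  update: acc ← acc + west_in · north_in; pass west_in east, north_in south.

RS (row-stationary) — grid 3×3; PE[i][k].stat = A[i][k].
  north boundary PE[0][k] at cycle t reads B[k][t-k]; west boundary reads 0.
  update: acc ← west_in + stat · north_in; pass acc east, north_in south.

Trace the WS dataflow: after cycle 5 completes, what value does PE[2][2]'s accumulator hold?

WS (3×3). Following PE[2][2] plus its west/north inputs:
  after 0 — PE[1][2] acc=0, pass-E 0, pass-S 0
  after 0 — PE[2][1] acc=0, pass-E 0, pass-S 0
  after 0 — PE[2][2] acc=0, pass-E 0, pass-S 0
  after 1 — PE[1][2] acc=0, pass-E 0, pass-S 0
  after 1 — PE[2][1] acc=0, pass-E 0, pass-S 0
  after 1 — PE[2][2] acc=0, pass-E 0, pass-S 0
  after 2 — PE[1][2] acc=0, pass-E 0, pass-S 0
  after 2 — PE[2][1] acc=0, pass-E 0, pass-S 0
  after 2 — PE[2][2] acc=0, pass-E 0, pass-S 0
  after 3 — PE[1][2] acc=35, pass-E 3, pass-S 35
  after 3 — PE[2][1] acc=55, pass-E 3, pass-S 55
  after 3 — PE[2][2] acc=0, pass-E 0, pass-S 0
  after 4 — PE[1][2] acc=20, pass-E 4, pass-S 20
  after 4 — PE[2][1] acc=60, pass-E 4, pass-S 60
  after 4 — PE[2][2] acc=53, pass-E 3, pass-S 53
  after 5 — PE[1][2] acc=66, pass-E 2, pass-S 66
  after 5 — PE[2][1] acc=86, pass-E 9, pass-S 86
  after 5 — PE[2][2] acc=44, pass-E 4, pass-S 44

PE[2][2].acc = 44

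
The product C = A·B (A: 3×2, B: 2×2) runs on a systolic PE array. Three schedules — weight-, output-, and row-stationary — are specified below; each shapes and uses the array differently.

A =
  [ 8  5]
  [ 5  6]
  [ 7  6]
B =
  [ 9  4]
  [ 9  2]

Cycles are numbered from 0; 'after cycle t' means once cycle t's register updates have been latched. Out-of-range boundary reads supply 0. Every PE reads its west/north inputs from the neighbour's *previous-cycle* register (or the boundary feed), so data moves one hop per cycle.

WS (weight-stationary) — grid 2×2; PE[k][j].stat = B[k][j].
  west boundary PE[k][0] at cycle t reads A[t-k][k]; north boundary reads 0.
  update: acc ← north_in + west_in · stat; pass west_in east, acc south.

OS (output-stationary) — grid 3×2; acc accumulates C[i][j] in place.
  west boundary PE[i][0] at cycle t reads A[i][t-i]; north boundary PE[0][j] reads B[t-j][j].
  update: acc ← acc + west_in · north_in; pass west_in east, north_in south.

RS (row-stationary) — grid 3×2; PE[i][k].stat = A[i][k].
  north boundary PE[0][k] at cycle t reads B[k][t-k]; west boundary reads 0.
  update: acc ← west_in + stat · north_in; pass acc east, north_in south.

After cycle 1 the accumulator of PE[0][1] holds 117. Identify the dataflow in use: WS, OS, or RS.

WS (2×2 grid), PE[0][1]:
  step 0 · PE0,1: acc=0; fwd→0 fwd↓0
  step 1 · PE0,1: acc=32; fwd→8 fwd↓32
OS (3×2 grid), PE[0][1]:
  step 0 · PE0,1: acc=0; fwd→0 fwd↓0
  step 1 · PE0,1: acc=32; fwd→8 fwd↓4
RS (3×2 grid), PE[0][1]:
  step 0 · PE0,1: acc=0; fwd→0 fwd↓0
  step 1 · PE0,1: acc=117; fwd→117 fwd↓9

dataflow = RS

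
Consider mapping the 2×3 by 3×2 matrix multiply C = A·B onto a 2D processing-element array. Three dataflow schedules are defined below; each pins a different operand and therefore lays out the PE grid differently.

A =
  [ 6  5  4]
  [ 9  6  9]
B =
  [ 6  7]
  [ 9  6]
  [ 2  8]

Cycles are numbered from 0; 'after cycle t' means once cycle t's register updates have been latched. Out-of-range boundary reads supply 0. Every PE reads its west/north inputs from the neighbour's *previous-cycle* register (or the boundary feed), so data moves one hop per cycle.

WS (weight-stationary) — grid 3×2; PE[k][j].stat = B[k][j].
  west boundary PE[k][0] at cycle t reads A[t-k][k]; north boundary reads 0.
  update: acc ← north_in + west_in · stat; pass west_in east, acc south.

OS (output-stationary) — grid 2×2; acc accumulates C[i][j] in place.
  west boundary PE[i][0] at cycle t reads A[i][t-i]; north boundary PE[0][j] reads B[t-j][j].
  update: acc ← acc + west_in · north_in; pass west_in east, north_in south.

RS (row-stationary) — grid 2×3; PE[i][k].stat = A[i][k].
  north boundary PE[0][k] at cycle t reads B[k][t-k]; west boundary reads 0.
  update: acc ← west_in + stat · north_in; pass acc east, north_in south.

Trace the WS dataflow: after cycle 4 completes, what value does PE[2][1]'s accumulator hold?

PE[2][1].acc = 171

WS on a 3×2 grid — tracing PE[2][1] and its feeders:
  cycle 0: PE[1][1] → acc 0, east 0, south 0
  cycle 0: PE[2][0] → acc 0, east 0, south 0
  cycle 0: PE[2][1] → acc 0, east 0, south 0
  cycle 1: PE[1][1] → acc 0, east 0, south 0
  cycle 1: PE[2][0] → acc 0, east 0, south 0
  cycle 1: PE[2][1] → acc 0, east 0, south 0
  cycle 2: PE[1][1] → acc 72, east 5, south 72
  cycle 2: PE[2][0] → acc 89, east 4, south 89
  cycle 2: PE[2][1] → acc 0, east 0, south 0
  cycle 3: PE[1][1] → acc 99, east 6, south 99
  cycle 3: PE[2][0] → acc 126, east 9, south 126
  cycle 3: PE[2][1] → acc 104, east 4, south 104
  cycle 4: PE[1][1] → acc 0, east 0, south 0
  cycle 4: PE[2][0] → acc 0, east 0, south 0
  cycle 4: PE[2][1] → acc 171, east 9, south 171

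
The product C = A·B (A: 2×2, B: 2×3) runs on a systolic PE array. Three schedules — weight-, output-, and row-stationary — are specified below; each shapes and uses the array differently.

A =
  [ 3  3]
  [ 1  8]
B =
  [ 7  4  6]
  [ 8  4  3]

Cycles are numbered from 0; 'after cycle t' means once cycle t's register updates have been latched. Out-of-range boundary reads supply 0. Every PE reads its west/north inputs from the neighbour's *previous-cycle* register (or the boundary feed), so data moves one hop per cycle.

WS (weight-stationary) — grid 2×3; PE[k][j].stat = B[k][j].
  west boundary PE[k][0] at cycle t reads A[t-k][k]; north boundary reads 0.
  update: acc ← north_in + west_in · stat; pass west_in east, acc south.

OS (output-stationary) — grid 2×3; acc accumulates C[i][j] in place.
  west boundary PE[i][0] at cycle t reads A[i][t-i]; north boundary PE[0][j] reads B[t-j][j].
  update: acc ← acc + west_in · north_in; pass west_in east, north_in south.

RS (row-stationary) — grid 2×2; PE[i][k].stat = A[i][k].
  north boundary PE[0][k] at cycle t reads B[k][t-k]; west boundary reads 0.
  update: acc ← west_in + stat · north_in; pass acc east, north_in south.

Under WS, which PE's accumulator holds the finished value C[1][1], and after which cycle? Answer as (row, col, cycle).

Under WS, C[1][1] lands at PE[1][1]:
  c0 r1c1: 0 / 0 / 0
  c1 r1c1: 0 / 0 / 0
  c2 r1c1: 24 / 3 / 24
  c3 r1c1: 36 / 8 / 36

(row, col, cycle) = (1, 1, 3)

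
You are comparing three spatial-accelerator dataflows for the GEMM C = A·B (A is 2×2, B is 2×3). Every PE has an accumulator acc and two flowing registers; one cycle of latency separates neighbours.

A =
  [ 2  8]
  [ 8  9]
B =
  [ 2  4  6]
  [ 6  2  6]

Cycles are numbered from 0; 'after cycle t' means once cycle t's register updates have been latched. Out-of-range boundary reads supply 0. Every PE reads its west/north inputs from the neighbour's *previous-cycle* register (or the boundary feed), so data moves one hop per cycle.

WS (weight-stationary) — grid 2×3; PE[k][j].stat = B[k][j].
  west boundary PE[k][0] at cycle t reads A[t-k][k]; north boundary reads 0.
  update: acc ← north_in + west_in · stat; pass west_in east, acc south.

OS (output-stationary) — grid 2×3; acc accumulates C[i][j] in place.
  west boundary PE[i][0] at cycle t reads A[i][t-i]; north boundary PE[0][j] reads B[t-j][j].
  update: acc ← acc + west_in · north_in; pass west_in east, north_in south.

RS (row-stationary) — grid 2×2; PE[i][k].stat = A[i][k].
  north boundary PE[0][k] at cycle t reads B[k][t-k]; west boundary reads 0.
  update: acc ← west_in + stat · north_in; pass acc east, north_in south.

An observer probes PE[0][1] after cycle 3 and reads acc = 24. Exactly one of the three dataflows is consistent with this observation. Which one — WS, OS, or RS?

WS [2×3] PE[0][1] across cycles:
  after 0 — PE[0][1] acc=0, pass-E 0, pass-S 0
  after 1 — PE[0][1] acc=8, pass-E 2, pass-S 8
  after 2 — PE[0][1] acc=32, pass-E 8, pass-S 32
  after 3 — PE[0][1] acc=0, pass-E 0, pass-S 0
OS [2×3] PE[0][1] across cycles:
  after 0 — PE[0][1] acc=0, pass-E 0, pass-S 0
  after 1 — PE[0][1] acc=8, pass-E 2, pass-S 4
  after 2 — PE[0][1] acc=24, pass-E 8, pass-S 2
  after 3 — PE[0][1] acc=24, pass-E 0, pass-S 0
RS [2×2] PE[0][1] across cycles:
  after 0 — PE[0][1] acc=0, pass-E 0, pass-S 0
  after 1 — PE[0][1] acc=52, pass-E 52, pass-S 6
  after 2 — PE[0][1] acc=24, pass-E 24, pass-S 2
  after 3 — PE[0][1] acc=60, pass-E 60, pass-S 6

dataflow = OS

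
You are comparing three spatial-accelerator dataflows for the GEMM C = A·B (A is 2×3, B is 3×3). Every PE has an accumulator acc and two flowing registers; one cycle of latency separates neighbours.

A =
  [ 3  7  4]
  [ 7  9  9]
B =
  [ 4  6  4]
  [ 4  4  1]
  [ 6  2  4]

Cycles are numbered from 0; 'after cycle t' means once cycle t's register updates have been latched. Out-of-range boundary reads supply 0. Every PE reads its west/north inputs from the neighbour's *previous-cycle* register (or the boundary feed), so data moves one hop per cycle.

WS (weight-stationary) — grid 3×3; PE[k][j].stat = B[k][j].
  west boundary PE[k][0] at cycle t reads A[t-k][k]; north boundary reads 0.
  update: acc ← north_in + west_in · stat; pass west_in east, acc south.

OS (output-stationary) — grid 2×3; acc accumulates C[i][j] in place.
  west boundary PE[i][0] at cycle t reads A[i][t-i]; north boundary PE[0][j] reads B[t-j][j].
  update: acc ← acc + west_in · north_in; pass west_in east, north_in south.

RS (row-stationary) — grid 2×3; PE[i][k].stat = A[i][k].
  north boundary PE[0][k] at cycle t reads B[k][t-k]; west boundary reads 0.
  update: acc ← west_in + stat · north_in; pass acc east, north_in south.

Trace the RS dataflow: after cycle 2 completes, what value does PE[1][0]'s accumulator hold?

PE[1][0].acc = 42

RS (2×3). Following PE[1][0] plus its west/north inputs:
  t=0 PE[0][0]: acc=12 h=12 v=4
  t=0 PE[1][0]: acc=0 h=0 v=0
  t=1 PE[0][0]: acc=18 h=18 v=6
  t=1 PE[1][0]: acc=28 h=28 v=4
  t=2 PE[0][0]: acc=12 h=12 v=4
  t=2 PE[1][0]: acc=42 h=42 v=6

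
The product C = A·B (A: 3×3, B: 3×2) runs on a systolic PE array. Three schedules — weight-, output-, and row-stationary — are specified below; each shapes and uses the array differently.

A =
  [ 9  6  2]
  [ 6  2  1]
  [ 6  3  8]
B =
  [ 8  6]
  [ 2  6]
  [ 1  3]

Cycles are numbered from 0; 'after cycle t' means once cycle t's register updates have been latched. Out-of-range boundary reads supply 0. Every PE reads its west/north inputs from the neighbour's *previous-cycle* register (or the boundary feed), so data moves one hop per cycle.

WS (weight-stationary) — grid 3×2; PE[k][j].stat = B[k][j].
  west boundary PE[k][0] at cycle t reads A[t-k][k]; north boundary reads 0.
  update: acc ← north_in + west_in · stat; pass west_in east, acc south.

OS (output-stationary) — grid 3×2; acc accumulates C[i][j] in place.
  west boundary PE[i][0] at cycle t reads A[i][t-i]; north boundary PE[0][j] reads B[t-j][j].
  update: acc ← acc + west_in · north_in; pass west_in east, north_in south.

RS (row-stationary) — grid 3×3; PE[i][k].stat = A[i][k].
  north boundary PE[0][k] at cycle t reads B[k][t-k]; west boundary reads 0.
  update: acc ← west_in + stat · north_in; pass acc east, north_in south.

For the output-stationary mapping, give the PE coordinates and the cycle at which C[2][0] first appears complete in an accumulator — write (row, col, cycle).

Under OS, C[2][0] lands at PE[2][0]:
  0: (2,0).acc=0  regs=<0,0>
  1: (2,0).acc=0  regs=<0,0>
  2: (2,0).acc=48  regs=<6,8>
  3: (2,0).acc=54  regs=<3,2>
  4: (2,0).acc=62  regs=<8,1>

(row, col, cycle) = (2, 0, 4)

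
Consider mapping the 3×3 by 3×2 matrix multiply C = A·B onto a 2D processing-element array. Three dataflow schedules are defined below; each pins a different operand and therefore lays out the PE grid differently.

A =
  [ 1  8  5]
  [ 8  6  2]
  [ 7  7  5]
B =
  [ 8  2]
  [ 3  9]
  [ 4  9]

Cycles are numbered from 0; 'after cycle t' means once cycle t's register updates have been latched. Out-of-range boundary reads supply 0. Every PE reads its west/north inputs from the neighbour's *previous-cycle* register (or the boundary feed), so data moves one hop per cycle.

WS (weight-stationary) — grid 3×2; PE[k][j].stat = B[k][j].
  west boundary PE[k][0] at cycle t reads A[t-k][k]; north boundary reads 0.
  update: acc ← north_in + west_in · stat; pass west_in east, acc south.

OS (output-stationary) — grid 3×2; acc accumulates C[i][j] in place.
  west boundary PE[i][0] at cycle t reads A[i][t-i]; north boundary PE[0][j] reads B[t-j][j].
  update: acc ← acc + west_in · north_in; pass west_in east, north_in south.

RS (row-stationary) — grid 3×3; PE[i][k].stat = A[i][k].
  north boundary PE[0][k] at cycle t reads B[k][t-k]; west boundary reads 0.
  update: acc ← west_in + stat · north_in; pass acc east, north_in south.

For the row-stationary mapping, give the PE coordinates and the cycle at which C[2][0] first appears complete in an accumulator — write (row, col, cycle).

(row, col, cycle) = (2, 2, 4)

RS — PE[2][2] is where C[2][0] collects:
  step 0 · PE2,2: acc=0; fwd→0 fwd↓0
  step 1 · PE2,2: acc=0; fwd→0 fwd↓0
  step 2 · PE2,2: acc=0; fwd→0 fwd↓0
  step 3 · PE2,2: acc=0; fwd→0 fwd↓0
  step 4 · PE2,2: acc=97; fwd→97 fwd↓4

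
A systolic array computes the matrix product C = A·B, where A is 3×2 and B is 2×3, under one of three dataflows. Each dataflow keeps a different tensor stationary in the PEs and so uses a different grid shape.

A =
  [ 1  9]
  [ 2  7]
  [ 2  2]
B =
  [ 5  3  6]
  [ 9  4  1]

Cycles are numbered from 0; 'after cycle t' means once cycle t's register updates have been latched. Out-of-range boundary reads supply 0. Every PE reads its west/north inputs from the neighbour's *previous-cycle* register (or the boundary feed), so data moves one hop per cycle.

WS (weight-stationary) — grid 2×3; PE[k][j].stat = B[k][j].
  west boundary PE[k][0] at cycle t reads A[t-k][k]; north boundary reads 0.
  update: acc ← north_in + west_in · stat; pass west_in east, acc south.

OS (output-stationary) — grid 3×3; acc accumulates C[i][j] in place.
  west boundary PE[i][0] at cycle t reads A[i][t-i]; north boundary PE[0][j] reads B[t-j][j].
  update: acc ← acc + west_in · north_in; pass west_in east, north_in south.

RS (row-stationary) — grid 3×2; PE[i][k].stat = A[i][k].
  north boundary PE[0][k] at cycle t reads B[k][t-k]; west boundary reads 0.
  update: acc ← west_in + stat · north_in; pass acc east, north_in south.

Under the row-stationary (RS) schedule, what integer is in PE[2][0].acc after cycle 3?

RS (3×2). Following PE[2][0] plus its west/north inputs:
  c0 r1c0: 0 / 0 / 0
  c0 r2c0: 0 / 0 / 0
  c1 r1c0: 10 / 10 / 5
  c1 r2c0: 0 / 0 / 0
  c2 r1c0: 6 / 6 / 3
  c2 r2c0: 10 / 10 / 5
  c3 r1c0: 12 / 12 / 6
  c3 r2c0: 6 / 6 / 3

PE[2][0].acc = 6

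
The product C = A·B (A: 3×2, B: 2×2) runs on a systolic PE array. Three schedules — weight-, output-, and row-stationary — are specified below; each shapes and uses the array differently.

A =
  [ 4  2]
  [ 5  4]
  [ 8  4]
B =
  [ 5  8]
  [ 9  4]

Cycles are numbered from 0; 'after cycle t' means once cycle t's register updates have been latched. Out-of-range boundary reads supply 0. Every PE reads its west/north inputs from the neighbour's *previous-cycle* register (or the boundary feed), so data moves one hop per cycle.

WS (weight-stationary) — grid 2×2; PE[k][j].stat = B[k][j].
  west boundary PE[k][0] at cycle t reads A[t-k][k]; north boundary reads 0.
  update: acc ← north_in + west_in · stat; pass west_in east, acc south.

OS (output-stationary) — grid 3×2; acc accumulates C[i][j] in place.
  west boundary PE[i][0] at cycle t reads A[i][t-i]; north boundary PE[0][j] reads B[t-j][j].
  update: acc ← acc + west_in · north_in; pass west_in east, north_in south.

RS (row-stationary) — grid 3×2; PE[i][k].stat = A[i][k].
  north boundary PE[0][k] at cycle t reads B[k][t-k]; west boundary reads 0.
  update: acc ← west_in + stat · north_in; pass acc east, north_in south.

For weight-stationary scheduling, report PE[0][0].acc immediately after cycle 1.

PE[0][0].acc = 25

WS 2×2: PE[0][0] cycle-by-cycle (with neighbour feeds):
  step 0 · PE0,0: acc=20; fwd→4 fwd↓20
  step 1 · PE0,0: acc=25; fwd→5 fwd↓25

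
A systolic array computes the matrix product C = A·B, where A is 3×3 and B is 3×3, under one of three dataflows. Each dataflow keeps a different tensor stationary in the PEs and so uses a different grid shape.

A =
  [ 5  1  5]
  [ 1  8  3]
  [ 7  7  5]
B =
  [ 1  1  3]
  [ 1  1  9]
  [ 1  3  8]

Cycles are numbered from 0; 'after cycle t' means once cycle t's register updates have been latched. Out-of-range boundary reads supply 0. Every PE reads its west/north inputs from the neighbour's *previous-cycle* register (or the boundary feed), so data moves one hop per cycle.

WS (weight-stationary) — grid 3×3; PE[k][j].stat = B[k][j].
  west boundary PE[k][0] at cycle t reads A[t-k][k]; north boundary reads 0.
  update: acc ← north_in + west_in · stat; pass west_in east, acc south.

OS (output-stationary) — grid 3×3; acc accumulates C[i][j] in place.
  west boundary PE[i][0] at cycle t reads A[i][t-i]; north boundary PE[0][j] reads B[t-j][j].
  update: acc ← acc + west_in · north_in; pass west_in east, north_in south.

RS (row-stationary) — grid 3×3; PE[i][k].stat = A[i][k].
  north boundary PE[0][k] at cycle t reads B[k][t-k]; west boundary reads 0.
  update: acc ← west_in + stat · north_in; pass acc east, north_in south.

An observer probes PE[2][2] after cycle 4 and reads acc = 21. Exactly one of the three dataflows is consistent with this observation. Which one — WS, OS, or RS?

dataflow = OS

WS [3×3] PE[2][2] across cycles:
  cycle 0: PE[2][2] → acc 0, east 0, south 0
  cycle 1: PE[2][2] → acc 0, east 0, south 0
  cycle 2: PE[2][2] → acc 0, east 0, south 0
  cycle 3: PE[2][2] → acc 0, east 0, south 0
  cycle 4: PE[2][2] → acc 64, east 5, south 64
OS [3×3] PE[2][2] across cycles:
  cycle 0: PE[2][2] → acc 0, east 0, south 0
  cycle 1: PE[2][2] → acc 0, east 0, south 0
  cycle 2: PE[2][2] → acc 0, east 0, south 0
  cycle 3: PE[2][2] → acc 0, east 0, south 0
  cycle 4: PE[2][2] → acc 21, east 7, south 3
RS [3×3] PE[2][2] across cycles:
  cycle 0: PE[2][2] → acc 0, east 0, south 0
  cycle 1: PE[2][2] → acc 0, east 0, south 0
  cycle 2: PE[2][2] → acc 0, east 0, south 0
  cycle 3: PE[2][2] → acc 0, east 0, south 0
  cycle 4: PE[2][2] → acc 19, east 19, south 1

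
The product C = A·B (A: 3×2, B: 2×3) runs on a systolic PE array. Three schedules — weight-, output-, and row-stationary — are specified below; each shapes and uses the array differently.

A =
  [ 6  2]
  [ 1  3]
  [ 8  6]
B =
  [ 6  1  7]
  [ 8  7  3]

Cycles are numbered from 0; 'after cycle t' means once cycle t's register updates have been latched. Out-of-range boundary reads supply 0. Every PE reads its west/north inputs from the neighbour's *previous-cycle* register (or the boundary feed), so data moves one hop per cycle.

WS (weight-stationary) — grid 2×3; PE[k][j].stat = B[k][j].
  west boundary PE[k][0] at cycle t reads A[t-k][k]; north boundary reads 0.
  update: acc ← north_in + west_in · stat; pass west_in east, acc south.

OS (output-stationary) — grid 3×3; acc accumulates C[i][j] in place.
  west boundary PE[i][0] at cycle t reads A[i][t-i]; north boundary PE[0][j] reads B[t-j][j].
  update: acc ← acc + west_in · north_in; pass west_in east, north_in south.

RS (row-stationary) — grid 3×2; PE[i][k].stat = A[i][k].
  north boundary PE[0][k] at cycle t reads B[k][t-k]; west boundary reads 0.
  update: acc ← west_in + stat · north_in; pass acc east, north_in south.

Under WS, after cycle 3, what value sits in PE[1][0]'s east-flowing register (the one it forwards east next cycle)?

WS on a 2×3 grid — tracing PE[1][0] and its feeders:
  0: (0,0).acc=36  regs=<6,36>
  0: (1,0).acc=0  regs=<0,0>
  1: (0,0).acc=6  regs=<1,6>
  1: (1,0).acc=52  regs=<2,52>
  2: (0,0).acc=48  regs=<8,48>
  2: (1,0).acc=30  regs=<3,30>
  3: (0,0).acc=0  regs=<0,0>
  3: (1,0).acc=96  regs=<6,96>

register = 6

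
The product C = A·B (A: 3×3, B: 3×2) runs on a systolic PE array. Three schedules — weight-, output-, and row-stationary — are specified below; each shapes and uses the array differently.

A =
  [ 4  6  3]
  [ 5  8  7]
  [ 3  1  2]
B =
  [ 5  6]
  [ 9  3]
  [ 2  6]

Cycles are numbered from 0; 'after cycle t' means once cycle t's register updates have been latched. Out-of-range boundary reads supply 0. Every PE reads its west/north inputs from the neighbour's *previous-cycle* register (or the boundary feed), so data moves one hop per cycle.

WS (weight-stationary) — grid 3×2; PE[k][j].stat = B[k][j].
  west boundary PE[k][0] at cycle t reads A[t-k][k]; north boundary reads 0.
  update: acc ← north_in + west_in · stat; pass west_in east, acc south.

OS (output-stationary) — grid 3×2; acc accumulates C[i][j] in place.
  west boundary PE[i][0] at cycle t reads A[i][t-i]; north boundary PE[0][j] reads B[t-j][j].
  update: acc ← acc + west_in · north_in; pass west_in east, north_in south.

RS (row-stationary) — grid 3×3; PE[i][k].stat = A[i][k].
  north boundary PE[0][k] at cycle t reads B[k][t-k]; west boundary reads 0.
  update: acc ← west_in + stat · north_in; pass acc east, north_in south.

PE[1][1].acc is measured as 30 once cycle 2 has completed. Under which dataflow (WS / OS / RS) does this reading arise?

dataflow = OS

WS [3×2] PE[1][1] across cycles:
  step 0 · PE1,1: acc=0; fwd→0 fwd↓0
  step 1 · PE1,1: acc=0; fwd→0 fwd↓0
  step 2 · PE1,1: acc=42; fwd→6 fwd↓42
OS [3×2] PE[1][1] across cycles:
  step 0 · PE1,1: acc=0; fwd→0 fwd↓0
  step 1 · PE1,1: acc=0; fwd→0 fwd↓0
  step 2 · PE1,1: acc=30; fwd→5 fwd↓6
RS [3×3] PE[1][1] across cycles:
  step 0 · PE1,1: acc=0; fwd→0 fwd↓0
  step 1 · PE1,1: acc=0; fwd→0 fwd↓0
  step 2 · PE1,1: acc=97; fwd→97 fwd↓9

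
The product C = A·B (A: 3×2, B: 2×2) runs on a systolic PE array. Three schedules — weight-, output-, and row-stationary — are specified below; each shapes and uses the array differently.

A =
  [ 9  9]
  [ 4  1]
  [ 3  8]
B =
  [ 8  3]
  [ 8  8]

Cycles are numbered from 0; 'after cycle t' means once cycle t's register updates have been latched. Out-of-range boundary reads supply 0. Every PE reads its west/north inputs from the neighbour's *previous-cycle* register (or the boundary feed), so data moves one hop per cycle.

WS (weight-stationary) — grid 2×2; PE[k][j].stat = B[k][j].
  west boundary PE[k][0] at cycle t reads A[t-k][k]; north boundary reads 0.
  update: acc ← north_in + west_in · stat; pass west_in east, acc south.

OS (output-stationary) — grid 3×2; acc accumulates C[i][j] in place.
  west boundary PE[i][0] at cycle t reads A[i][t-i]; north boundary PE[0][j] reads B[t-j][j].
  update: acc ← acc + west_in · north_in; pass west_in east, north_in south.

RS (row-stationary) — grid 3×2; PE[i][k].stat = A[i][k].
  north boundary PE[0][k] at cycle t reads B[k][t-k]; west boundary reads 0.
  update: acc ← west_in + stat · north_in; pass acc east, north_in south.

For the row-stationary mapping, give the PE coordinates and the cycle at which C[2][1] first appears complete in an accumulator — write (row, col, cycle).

RS — PE[2][1] is where C[2][1] collects:
  cycle 0: PE[2][1] → acc 0, east 0, south 0
  cycle 1: PE[2][1] → acc 0, east 0, south 0
  cycle 2: PE[2][1] → acc 0, east 0, south 0
  cycle 3: PE[2][1] → acc 88, east 88, south 8
  cycle 4: PE[2][1] → acc 73, east 73, south 8

(row, col, cycle) = (2, 1, 4)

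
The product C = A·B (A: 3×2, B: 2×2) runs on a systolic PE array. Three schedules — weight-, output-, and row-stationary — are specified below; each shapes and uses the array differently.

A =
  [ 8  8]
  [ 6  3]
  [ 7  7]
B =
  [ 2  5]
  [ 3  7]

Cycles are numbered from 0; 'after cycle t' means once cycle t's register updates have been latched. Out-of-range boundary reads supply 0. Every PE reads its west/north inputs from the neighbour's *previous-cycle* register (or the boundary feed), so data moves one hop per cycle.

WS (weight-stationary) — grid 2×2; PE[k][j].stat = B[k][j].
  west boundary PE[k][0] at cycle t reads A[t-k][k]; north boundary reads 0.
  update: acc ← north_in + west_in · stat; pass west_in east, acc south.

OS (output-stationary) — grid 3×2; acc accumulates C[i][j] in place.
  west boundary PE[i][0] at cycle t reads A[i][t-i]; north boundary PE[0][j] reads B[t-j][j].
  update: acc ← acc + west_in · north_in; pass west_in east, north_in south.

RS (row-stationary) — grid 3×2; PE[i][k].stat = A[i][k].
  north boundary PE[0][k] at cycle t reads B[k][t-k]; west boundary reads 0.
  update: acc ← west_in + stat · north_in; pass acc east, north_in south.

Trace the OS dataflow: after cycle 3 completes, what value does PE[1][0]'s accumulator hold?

PE[1][0].acc = 21

Tracing OS — 3×2 array, target PE[1][0]:
  cycle 0: PE[0][0] → acc 16, east 8, south 2
  cycle 0: PE[1][0] → acc 0, east 0, south 0
  cycle 1: PE[0][0] → acc 40, east 8, south 3
  cycle 1: PE[1][0] → acc 12, east 6, south 2
  cycle 2: PE[0][0] → acc 40, east 0, south 0
  cycle 2: PE[1][0] → acc 21, east 3, south 3
  cycle 3: PE[0][0] → acc 40, east 0, south 0
  cycle 3: PE[1][0] → acc 21, east 0, south 0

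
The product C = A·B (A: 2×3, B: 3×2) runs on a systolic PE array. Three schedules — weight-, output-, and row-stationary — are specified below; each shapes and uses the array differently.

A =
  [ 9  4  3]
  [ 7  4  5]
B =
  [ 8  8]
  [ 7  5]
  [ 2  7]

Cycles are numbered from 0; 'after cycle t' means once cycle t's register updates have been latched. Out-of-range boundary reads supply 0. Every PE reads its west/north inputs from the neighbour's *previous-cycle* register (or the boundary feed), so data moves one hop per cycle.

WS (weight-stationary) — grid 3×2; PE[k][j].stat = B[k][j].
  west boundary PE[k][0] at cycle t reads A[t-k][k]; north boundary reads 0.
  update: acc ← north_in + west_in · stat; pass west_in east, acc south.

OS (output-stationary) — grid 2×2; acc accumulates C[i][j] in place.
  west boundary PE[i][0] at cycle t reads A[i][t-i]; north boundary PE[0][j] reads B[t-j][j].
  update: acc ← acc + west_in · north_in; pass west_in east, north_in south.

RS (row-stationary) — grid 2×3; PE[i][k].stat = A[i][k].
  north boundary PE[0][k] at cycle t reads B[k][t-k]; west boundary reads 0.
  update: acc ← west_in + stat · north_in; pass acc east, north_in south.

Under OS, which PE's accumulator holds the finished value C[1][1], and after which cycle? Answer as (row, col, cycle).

Under OS, C[1][1] lands at PE[1][1]:
  0: (1,1).acc=0  regs=<0,0>
  1: (1,1).acc=0  regs=<0,0>
  2: (1,1).acc=56  regs=<7,8>
  3: (1,1).acc=76  regs=<4,5>
  4: (1,1).acc=111  regs=<5,7>

(row, col, cycle) = (1, 1, 4)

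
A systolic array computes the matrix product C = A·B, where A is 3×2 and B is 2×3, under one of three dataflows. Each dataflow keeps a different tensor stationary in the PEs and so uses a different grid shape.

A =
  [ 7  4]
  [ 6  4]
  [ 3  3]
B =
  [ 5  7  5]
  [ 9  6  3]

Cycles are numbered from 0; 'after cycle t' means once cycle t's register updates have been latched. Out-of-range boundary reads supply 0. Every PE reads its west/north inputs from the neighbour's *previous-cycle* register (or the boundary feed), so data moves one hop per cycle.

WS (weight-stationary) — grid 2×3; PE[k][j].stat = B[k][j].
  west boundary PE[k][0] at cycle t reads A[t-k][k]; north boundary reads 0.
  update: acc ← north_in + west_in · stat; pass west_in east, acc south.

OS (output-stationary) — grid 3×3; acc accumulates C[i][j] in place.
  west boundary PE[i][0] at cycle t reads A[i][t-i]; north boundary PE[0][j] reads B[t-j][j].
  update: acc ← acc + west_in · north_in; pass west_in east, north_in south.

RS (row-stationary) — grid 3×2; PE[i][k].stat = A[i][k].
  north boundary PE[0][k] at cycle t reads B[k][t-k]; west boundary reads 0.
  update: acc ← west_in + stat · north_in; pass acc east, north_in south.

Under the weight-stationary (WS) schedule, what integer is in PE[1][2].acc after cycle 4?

PE[1][2].acc = 42

WS 2×3: PE[1][2] cycle-by-cycle (with neighbour feeds):
  cycle 0: PE[0][2] → acc 0, east 0, south 0
  cycle 0: PE[1][1] → acc 0, east 0, south 0
  cycle 0: PE[1][2] → acc 0, east 0, south 0
  cycle 1: PE[0][2] → acc 0, east 0, south 0
  cycle 1: PE[1][1] → acc 0, east 0, south 0
  cycle 1: PE[1][2] → acc 0, east 0, south 0
  cycle 2: PE[0][2] → acc 35, east 7, south 35
  cycle 2: PE[1][1] → acc 73, east 4, south 73
  cycle 2: PE[1][2] → acc 0, east 0, south 0
  cycle 3: PE[0][2] → acc 30, east 6, south 30
  cycle 3: PE[1][1] → acc 66, east 4, south 66
  cycle 3: PE[1][2] → acc 47, east 4, south 47
  cycle 4: PE[0][2] → acc 15, east 3, south 15
  cycle 4: PE[1][1] → acc 39, east 3, south 39
  cycle 4: PE[1][2] → acc 42, east 4, south 42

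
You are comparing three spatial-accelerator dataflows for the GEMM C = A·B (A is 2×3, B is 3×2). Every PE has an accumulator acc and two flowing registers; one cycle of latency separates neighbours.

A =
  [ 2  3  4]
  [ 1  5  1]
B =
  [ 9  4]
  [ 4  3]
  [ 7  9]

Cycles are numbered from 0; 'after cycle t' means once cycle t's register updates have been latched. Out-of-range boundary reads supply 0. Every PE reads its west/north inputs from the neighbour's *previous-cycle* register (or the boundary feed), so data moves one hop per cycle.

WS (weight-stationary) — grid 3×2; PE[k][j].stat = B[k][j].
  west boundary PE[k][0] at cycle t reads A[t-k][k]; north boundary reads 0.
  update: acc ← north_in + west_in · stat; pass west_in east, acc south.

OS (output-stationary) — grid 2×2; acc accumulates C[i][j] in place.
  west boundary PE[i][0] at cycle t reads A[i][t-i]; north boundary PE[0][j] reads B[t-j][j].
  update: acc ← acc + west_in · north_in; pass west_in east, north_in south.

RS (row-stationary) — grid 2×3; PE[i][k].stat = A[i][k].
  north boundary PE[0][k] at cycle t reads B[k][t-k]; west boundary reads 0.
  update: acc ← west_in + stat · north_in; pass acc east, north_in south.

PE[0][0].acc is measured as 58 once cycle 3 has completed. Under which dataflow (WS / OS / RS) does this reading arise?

— WS: 3×2; PE[0][0] trace:
  after 0 — PE[0][0] acc=18, pass-E 2, pass-S 18
  after 1 — PE[0][0] acc=9, pass-E 1, pass-S 9
  after 2 — PE[0][0] acc=0, pass-E 0, pass-S 0
  after 3 — PE[0][0] acc=0, pass-E 0, pass-S 0
— OS: 2×2; PE[0][0] trace:
  after 0 — PE[0][0] acc=18, pass-E 2, pass-S 9
  after 1 — PE[0][0] acc=30, pass-E 3, pass-S 4
  after 2 — PE[0][0] acc=58, pass-E 4, pass-S 7
  after 3 — PE[0][0] acc=58, pass-E 0, pass-S 0
— RS: 2×3; PE[0][0] trace:
  after 0 — PE[0][0] acc=18, pass-E 18, pass-S 9
  after 1 — PE[0][0] acc=8, pass-E 8, pass-S 4
  after 2 — PE[0][0] acc=0, pass-E 0, pass-S 0
  after 3 — PE[0][0] acc=0, pass-E 0, pass-S 0

dataflow = OS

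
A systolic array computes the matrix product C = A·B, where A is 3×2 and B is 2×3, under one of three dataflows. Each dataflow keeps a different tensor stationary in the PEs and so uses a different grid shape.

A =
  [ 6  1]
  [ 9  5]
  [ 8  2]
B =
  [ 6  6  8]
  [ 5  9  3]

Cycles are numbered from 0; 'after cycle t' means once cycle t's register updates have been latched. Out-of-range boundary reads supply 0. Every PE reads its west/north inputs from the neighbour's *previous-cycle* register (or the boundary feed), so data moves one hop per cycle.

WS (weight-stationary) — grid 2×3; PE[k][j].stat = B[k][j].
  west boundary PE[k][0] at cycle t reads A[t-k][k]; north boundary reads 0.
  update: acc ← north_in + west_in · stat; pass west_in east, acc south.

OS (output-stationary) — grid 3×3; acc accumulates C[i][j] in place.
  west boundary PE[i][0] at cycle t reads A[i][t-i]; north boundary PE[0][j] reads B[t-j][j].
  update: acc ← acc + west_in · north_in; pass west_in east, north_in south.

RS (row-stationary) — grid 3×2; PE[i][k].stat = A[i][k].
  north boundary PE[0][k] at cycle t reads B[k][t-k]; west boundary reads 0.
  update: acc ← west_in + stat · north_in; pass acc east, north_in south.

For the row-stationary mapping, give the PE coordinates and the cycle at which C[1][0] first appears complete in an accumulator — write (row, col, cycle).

(row, col, cycle) = (1, 1, 2)

RS — PE[1][1] is where C[1][0] collects:
  0: (1,1).acc=0  regs=<0,0>
  1: (1,1).acc=0  regs=<0,0>
  2: (1,1).acc=79  regs=<79,5>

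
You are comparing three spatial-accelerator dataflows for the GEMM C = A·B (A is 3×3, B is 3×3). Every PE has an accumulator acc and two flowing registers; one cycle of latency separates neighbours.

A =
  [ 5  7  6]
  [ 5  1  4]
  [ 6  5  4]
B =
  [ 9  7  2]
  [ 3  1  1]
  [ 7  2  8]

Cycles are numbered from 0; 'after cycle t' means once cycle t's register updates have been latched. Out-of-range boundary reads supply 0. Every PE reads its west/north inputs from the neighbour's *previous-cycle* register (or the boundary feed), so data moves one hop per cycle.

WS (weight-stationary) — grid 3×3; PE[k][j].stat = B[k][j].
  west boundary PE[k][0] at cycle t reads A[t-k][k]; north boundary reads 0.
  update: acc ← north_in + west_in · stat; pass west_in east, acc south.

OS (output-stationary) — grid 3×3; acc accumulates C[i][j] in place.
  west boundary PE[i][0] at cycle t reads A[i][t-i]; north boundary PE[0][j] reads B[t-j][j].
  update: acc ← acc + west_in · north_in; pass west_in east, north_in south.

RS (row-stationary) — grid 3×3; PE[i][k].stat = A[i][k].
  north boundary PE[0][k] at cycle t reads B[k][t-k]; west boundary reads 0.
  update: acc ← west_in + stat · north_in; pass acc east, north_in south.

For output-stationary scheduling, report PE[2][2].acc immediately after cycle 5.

PE[2][2].acc = 17

OS 3×3: PE[2][2] cycle-by-cycle (with neighbour feeds):
  t=0 PE[1][2]: acc=0 h=0 v=0
  t=0 PE[2][1]: acc=0 h=0 v=0
  t=0 PE[2][2]: acc=0 h=0 v=0
  t=1 PE[1][2]: acc=0 h=0 v=0
  t=1 PE[2][1]: acc=0 h=0 v=0
  t=1 PE[2][2]: acc=0 h=0 v=0
  t=2 PE[1][2]: acc=0 h=0 v=0
  t=2 PE[2][1]: acc=0 h=0 v=0
  t=2 PE[2][2]: acc=0 h=0 v=0
  t=3 PE[1][2]: acc=10 h=5 v=2
  t=3 PE[2][1]: acc=42 h=6 v=7
  t=3 PE[2][2]: acc=0 h=0 v=0
  t=4 PE[1][2]: acc=11 h=1 v=1
  t=4 PE[2][1]: acc=47 h=5 v=1
  t=4 PE[2][2]: acc=12 h=6 v=2
  t=5 PE[1][2]: acc=43 h=4 v=8
  t=5 PE[2][1]: acc=55 h=4 v=2
  t=5 PE[2][2]: acc=17 h=5 v=1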